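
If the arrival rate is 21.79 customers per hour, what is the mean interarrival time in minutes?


Mean interarrival time = 60/lambda = 60/21.79 = 2.75 minutes

2.75 minutes


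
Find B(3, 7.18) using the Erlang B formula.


B(N,A) = (A^N/N!) / sum(A^k/k!, k=0..N) with N=3, A=7.18 = 0.645

0.645


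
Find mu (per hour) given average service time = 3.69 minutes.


mu = 60 / avg_service_time = 60 / 3.69 = 16.26 per hour

16.26 per hour


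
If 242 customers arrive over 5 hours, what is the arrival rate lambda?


lambda = total arrivals / time = 242 / 5 = 48.4 per hour

48.4 per hour


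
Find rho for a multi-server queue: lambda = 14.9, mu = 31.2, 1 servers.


rho = lambda / (c * mu) = 14.9 / (1 * 31.2) = 0.4776

0.4776


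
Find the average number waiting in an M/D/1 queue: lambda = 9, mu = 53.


M/D/1: Lq = rho^2 / (2*(1-rho)) where rho = 9/53; Lq = 0.02

0.02


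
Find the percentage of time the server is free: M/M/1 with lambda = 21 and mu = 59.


Idle fraction = (1 - rho) * 100 = (1 - 21/59) * 100 = 64.4%

64.4%


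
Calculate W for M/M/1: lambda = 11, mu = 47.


W = 1/(mu - lambda) = 1/(47 - 11) = 0.0278 hours

0.0278 hours


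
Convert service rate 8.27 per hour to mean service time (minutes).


Mean service time = 60/mu = 60/8.27 = 7.26 minutes

7.26 minutes


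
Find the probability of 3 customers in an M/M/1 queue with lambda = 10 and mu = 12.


rho = 10/12; P(n) = (1-rho)*rho^n = (1-10/12)*(10/12)^3 = 0.0965

0.0965


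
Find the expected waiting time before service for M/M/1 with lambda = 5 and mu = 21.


rho = 5/21; Wq = rho/(mu - lambda) = 0.0149 hours

0.0149 hours


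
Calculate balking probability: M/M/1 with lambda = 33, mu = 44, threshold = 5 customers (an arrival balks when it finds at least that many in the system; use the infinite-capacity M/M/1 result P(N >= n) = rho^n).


P(N >= 5) = rho^5 = (33/44)^5 = 0.2373

0.2373


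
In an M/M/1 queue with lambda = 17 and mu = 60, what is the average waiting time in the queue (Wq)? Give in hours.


rho = 17/60; Wq = rho/(mu - lambda) = 0.0066 hours

0.0066 hours


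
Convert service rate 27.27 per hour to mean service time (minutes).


Mean service time = 60/mu = 60/27.27 = 2.2 minutes

2.2 minutes


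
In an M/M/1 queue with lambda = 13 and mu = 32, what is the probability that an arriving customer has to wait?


P(wait) = rho = lambda/mu = 13/32 = 0.4063

0.4063


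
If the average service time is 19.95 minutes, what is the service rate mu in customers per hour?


mu = 60 / avg_service_time = 60 / 19.95 = 3.01 per hour

3.01 per hour


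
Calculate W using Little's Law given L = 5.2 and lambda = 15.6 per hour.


W = L / lambda = 5.2 / 15.6 = 0.3333 hours

0.3333 hours


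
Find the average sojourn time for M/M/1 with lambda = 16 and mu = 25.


W = 1/(mu - lambda) = 1/(25 - 16) = 0.1111 hours

0.1111 hours


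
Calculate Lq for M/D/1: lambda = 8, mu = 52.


M/D/1: Lq = rho^2 / (2*(1-rho)) where rho = 8/52; Lq = 0.01

0.01


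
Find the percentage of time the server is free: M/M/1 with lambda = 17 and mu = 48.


Idle fraction = (1 - rho) * 100 = (1 - 17/48) * 100 = 64.6%

64.6%


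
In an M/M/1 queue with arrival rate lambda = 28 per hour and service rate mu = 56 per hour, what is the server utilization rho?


rho = lambda/mu = 28/56 = 0.5

0.5


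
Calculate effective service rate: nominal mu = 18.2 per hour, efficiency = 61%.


Effective rate = mu * efficiency = 18.2 * 0.61 = 11.1 per hour

11.1 per hour


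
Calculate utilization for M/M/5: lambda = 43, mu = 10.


rho = lambda/(c*mu) = 43/(5*10) = 0.86

0.86


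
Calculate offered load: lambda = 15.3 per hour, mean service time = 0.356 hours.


Offered load a = lambda * E[S] = 15.3 * 0.356 = 5.45 Erlangs

5.45 Erlangs


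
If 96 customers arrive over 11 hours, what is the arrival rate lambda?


lambda = total arrivals / time = 96 / 11 = 8.73 per hour

8.73 per hour


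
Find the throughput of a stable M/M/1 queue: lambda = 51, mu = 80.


For a stable queue (lambda < mu), throughput = lambda = 51 per hour

51 per hour


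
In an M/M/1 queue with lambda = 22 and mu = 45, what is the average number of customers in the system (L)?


rho = 22/45; L = rho/(1-rho) = 0.96

0.96


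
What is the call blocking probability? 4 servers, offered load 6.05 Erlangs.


B(N,A) = (A^N/N!) / sum(A^k/k!, k=0..N) with N=4, A=6.05 = 0.4727

0.4727


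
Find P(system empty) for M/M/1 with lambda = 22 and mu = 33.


P0 = 1 - rho = 1 - 22/33 = 0.3333

0.3333


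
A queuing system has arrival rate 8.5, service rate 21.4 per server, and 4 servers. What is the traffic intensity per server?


rho = lambda / (c * mu) = 8.5 / (4 * 21.4) = 0.0993

0.0993


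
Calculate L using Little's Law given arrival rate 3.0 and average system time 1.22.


L = lambda * W = 3.0 * 1.22 = 3.66

3.66


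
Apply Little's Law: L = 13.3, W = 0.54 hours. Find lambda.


lambda = L / W = 13.3 / 0.54 = 24.63 per hour

24.63 per hour


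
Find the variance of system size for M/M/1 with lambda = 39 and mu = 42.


rho = 39/42; Var(N) = rho/(1-rho)^2 = 182.0

182.0


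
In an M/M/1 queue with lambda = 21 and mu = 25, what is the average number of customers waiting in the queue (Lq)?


rho = 21/25; Lq = rho^2/(1-rho) = 4.41

4.41


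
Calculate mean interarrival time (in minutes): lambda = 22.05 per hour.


Mean interarrival time = 60/lambda = 60/22.05 = 2.72 minutes

2.72 minutes


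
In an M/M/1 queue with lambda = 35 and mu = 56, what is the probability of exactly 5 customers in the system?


rho = 35/56; P(n) = (1-rho)*rho^n = (1-35/56)*(35/56)^5 = 0.0358

0.0358


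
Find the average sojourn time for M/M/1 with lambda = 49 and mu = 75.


W = 1/(mu - lambda) = 1/(75 - 49) = 0.0385 hours

0.0385 hours


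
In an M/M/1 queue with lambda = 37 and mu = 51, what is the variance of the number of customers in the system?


rho = 37/51; Var(N) = rho/(1-rho)^2 = 9.63

9.63


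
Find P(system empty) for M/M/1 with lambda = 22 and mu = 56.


P0 = 1 - rho = 1 - 22/56 = 0.6071

0.6071


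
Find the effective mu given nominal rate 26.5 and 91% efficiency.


Effective rate = mu * efficiency = 26.5 * 0.91 = 24.12 per hour

24.12 per hour


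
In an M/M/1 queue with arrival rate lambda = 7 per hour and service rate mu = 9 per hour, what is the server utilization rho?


rho = lambda/mu = 7/9 = 0.7778

0.7778


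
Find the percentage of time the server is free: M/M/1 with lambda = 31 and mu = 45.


Idle fraction = (1 - rho) * 100 = (1 - 31/45) * 100 = 31.1%

31.1%


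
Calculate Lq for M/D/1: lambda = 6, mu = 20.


M/D/1: Lq = rho^2 / (2*(1-rho)) where rho = 6/20; Lq = 0.06

0.06


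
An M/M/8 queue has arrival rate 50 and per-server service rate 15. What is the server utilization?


rho = lambda/(c*mu) = 50/(8*15) = 0.4167

0.4167


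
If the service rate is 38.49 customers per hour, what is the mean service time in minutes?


Mean service time = 60/mu = 60/38.49 = 1.56 minutes

1.56 minutes


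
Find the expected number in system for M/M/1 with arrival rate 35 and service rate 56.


rho = 35/56; L = rho/(1-rho) = 1.67

1.67


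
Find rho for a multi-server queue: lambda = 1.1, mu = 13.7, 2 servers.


rho = lambda / (c * mu) = 1.1 / (2 * 13.7) = 0.0401

0.0401


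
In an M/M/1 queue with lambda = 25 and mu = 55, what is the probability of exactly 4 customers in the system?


rho = 25/55; P(n) = (1-rho)*rho^n = (1-25/55)*(25/55)^4 = 0.0233

0.0233


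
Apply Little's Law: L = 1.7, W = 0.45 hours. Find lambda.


lambda = L / W = 1.7 / 0.45 = 3.78 per hour

3.78 per hour


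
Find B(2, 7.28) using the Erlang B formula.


B(N,A) = (A^N/N!) / sum(A^k/k!, k=0..N) with N=2, A=7.28 = 0.7619

0.7619


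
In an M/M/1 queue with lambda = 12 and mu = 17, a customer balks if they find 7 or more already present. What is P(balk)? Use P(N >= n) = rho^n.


P(N >= 7) = rho^7 = (12/17)^7 = 0.0873

0.0873


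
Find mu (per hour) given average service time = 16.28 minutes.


mu = 60 / avg_service_time = 60 / 16.28 = 3.69 per hour

3.69 per hour


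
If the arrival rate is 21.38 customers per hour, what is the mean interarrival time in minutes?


Mean interarrival time = 60/lambda = 60/21.38 = 2.81 minutes

2.81 minutes


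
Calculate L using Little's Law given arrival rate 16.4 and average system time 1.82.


L = lambda * W = 16.4 * 1.82 = 29.85

29.85


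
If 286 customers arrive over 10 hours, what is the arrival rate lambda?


lambda = total arrivals / time = 286 / 10 = 28.6 per hour

28.6 per hour


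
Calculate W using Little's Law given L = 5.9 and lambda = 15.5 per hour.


W = L / lambda = 5.9 / 15.5 = 0.3806 hours

0.3806 hours


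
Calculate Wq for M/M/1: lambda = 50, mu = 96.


rho = 50/96; Wq = rho/(mu - lambda) = 0.0113 hours

0.0113 hours


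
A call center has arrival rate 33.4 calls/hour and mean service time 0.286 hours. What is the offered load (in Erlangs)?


Offered load a = lambda * E[S] = 33.4 * 0.286 = 9.55 Erlangs

9.55 Erlangs


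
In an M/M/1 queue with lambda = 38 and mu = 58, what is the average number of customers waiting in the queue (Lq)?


rho = 38/58; Lq = rho^2/(1-rho) = 1.24

1.24


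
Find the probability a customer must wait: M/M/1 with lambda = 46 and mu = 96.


P(wait) = rho = lambda/mu = 46/96 = 0.4792

0.4792


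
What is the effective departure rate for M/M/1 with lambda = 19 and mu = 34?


For a stable queue (lambda < mu), throughput = lambda = 19 per hour

19 per hour


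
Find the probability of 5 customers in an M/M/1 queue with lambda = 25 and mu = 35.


rho = 25/35; P(n) = (1-rho)*rho^n = (1-25/35)*(25/35)^5 = 0.0531

0.0531


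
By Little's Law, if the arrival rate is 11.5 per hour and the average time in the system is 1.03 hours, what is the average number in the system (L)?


L = lambda * W = 11.5 * 1.03 = 11.85

11.85


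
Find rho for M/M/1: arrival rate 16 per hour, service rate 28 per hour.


rho = lambda/mu = 16/28 = 0.5714

0.5714


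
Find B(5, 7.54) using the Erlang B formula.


B(N,A) = (A^N/N!) / sum(A^k/k!, k=0..N) with N=5, A=7.54 = 0.4552

0.4552


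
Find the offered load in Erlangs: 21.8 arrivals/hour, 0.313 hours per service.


Offered load a = lambda * E[S] = 21.8 * 0.313 = 6.82 Erlangs

6.82 Erlangs


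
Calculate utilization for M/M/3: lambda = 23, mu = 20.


rho = lambda/(c*mu) = 23/(3*20) = 0.3833

0.3833


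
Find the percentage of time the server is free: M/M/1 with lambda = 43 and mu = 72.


Idle fraction = (1 - rho) * 100 = (1 - 43/72) * 100 = 40.3%

40.3%


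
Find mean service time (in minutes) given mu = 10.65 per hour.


Mean service time = 60/mu = 60/10.65 = 5.63 minutes

5.63 minutes


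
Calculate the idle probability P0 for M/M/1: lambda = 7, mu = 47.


P0 = 1 - rho = 1 - 7/47 = 0.8511

0.8511


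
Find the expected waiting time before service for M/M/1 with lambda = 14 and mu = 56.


rho = 14/56; Wq = rho/(mu - lambda) = 0.006 hours

0.006 hours


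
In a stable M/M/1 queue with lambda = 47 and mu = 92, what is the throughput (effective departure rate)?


For a stable queue (lambda < mu), throughput = lambda = 47 per hour

47 per hour


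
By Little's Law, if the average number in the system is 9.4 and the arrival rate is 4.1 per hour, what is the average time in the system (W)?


W = L / lambda = 9.4 / 4.1 = 2.2927 hours

2.2927 hours


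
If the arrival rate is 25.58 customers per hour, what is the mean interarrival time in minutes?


Mean interarrival time = 60/lambda = 60/25.58 = 2.35 minutes

2.35 minutes


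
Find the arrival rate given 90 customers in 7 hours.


lambda = total arrivals / time = 90 / 7 = 12.86 per hour

12.86 per hour


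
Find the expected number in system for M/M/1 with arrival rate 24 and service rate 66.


rho = 24/66; L = rho/(1-rho) = 0.57

0.57


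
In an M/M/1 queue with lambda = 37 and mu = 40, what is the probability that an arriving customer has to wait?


P(wait) = rho = lambda/mu = 37/40 = 0.925

0.925


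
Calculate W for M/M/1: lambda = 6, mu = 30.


W = 1/(mu - lambda) = 1/(30 - 6) = 0.0417 hours

0.0417 hours


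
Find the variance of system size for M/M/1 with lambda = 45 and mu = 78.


rho = 45/78; Var(N) = rho/(1-rho)^2 = 3.22

3.22


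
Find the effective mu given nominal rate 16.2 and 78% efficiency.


Effective rate = mu * efficiency = 16.2 * 0.78 = 12.64 per hour

12.64 per hour


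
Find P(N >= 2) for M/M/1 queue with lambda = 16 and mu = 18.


P(N >= 2) = rho^2 = (16/18)^2 = 0.7901

0.7901


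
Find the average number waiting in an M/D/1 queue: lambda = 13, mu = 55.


M/D/1: Lq = rho^2 / (2*(1-rho)) where rho = 13/55; Lq = 0.04

0.04


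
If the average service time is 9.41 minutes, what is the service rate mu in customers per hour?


mu = 60 / avg_service_time = 60 / 9.41 = 6.38 per hour

6.38 per hour


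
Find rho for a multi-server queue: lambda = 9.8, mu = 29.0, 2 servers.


rho = lambda / (c * mu) = 9.8 / (2 * 29.0) = 0.169

0.169


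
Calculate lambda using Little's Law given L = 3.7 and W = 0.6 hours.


lambda = L / W = 3.7 / 0.6 = 6.17 per hour

6.17 per hour


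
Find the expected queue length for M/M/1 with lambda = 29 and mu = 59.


rho = 29/59; Lq = rho^2/(1-rho) = 0.48

0.48


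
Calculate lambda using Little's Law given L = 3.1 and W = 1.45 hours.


lambda = L / W = 3.1 / 1.45 = 2.14 per hour

2.14 per hour


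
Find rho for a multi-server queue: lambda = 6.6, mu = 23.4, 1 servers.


rho = lambda / (c * mu) = 6.6 / (1 * 23.4) = 0.2821

0.2821


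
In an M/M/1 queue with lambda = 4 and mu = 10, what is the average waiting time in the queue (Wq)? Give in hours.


rho = 4/10; Wq = rho/(mu - lambda) = 0.0667 hours

0.0667 hours


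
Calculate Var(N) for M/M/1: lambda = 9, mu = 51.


rho = 9/51; Var(N) = rho/(1-rho)^2 = 0.26

0.26


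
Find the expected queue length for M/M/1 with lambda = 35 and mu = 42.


rho = 35/42; Lq = rho^2/(1-rho) = 4.17

4.17


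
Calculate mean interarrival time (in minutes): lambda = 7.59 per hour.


Mean interarrival time = 60/lambda = 60/7.59 = 7.91 minutes

7.91 minutes


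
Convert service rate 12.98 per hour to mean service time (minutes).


Mean service time = 60/mu = 60/12.98 = 4.62 minutes

4.62 minutes


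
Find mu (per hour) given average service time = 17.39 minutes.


mu = 60 / avg_service_time = 60 / 17.39 = 3.45 per hour

3.45 per hour


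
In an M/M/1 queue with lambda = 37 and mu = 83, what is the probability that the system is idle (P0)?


P0 = 1 - rho = 1 - 37/83 = 0.5542

0.5542


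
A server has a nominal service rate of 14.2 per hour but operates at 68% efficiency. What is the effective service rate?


Effective rate = mu * efficiency = 14.2 * 0.68 = 9.66 per hour

9.66 per hour


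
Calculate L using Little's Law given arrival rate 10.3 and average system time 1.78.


L = lambda * W = 10.3 * 1.78 = 18.33

18.33


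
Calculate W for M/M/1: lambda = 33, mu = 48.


W = 1/(mu - lambda) = 1/(48 - 33) = 0.0667 hours

0.0667 hours


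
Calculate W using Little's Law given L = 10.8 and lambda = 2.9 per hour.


W = L / lambda = 10.8 / 2.9 = 3.7241 hours

3.7241 hours


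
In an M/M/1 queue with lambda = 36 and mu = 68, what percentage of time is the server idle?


Idle fraction = (1 - rho) * 100 = (1 - 36/68) * 100 = 47.1%

47.1%


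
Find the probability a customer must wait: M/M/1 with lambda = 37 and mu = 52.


P(wait) = rho = lambda/mu = 37/52 = 0.7115

0.7115


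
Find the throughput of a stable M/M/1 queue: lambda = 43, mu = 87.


For a stable queue (lambda < mu), throughput = lambda = 43 per hour

43 per hour


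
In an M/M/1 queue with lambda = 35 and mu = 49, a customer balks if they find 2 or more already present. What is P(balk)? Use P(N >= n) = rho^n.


P(N >= 2) = rho^2 = (35/49)^2 = 0.5102

0.5102


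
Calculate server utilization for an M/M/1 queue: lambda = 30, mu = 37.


rho = lambda/mu = 30/37 = 0.8108

0.8108


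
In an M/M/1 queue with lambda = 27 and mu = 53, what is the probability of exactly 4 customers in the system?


rho = 27/53; P(n) = (1-rho)*rho^n = (1-27/53)*(27/53)^4 = 0.033

0.033


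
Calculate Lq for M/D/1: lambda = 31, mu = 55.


M/D/1: Lq = rho^2 / (2*(1-rho)) where rho = 31/55; Lq = 0.36

0.36


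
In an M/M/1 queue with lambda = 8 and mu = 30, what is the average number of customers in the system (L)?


rho = 8/30; L = rho/(1-rho) = 0.36

0.36


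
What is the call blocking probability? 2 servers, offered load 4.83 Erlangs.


B(N,A) = (A^N/N!) / sum(A^k/k!, k=0..N) with N=2, A=4.83 = 0.6668

0.6668


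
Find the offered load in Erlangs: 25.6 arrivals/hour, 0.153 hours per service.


Offered load a = lambda * E[S] = 25.6 * 0.153 = 3.92 Erlangs

3.92 Erlangs


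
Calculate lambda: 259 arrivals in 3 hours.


lambda = total arrivals / time = 259 / 3 = 86.33 per hour

86.33 per hour


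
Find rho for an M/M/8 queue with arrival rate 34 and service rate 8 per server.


rho = lambda/(c*mu) = 34/(8*8) = 0.5313

0.5313


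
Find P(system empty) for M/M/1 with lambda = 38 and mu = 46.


P0 = 1 - rho = 1 - 38/46 = 0.1739

0.1739


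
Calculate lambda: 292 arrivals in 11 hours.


lambda = total arrivals / time = 292 / 11 = 26.55 per hour

26.55 per hour


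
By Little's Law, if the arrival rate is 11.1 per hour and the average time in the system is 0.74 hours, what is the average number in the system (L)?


L = lambda * W = 11.1 * 0.74 = 8.21

8.21


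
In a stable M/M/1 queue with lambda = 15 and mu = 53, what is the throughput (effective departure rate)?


For a stable queue (lambda < mu), throughput = lambda = 15 per hour

15 per hour


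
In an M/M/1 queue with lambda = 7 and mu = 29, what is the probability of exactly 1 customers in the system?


rho = 7/29; P(n) = (1-rho)*rho^n = (1-7/29)*(7/29)^1 = 0.1831

0.1831


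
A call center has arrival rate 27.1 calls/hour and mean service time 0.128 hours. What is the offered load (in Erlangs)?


Offered load a = lambda * E[S] = 27.1 * 0.128 = 3.47 Erlangs

3.47 Erlangs


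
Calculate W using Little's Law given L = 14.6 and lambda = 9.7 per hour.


W = L / lambda = 14.6 / 9.7 = 1.5052 hours

1.5052 hours


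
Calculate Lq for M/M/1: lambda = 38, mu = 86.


rho = 38/86; Lq = rho^2/(1-rho) = 0.35

0.35


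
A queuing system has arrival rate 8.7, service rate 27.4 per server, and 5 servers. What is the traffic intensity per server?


rho = lambda / (c * mu) = 8.7 / (5 * 27.4) = 0.0635

0.0635


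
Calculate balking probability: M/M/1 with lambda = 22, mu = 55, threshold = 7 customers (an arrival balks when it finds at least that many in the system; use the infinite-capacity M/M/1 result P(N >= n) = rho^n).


P(N >= 7) = rho^7 = (22/55)^7 = 0.0016

0.0016


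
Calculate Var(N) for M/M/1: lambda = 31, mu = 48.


rho = 31/48; Var(N) = rho/(1-rho)^2 = 5.15

5.15


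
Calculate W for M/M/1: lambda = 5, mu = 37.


W = 1/(mu - lambda) = 1/(37 - 5) = 0.0313 hours

0.0313 hours


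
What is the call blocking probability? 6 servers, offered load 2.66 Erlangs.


B(N,A) = (A^N/N!) / sum(A^k/k!, k=0..N) with N=6, A=2.66 = 0.0351

0.0351


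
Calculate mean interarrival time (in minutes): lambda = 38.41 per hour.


Mean interarrival time = 60/lambda = 60/38.41 = 1.56 minutes

1.56 minutes


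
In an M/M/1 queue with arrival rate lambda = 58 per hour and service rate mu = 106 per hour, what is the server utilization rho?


rho = lambda/mu = 58/106 = 0.5472

0.5472


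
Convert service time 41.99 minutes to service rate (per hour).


mu = 60 / avg_service_time = 60 / 41.99 = 1.43 per hour

1.43 per hour


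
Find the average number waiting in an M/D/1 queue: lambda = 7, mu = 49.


M/D/1: Lq = rho^2 / (2*(1-rho)) where rho = 7/49; Lq = 0.01

0.01


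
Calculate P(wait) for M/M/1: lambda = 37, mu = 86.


P(wait) = rho = lambda/mu = 37/86 = 0.4302

0.4302


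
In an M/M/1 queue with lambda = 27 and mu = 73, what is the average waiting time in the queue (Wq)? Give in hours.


rho = 27/73; Wq = rho/(mu - lambda) = 0.008 hours

0.008 hours


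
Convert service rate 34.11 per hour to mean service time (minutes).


Mean service time = 60/mu = 60/34.11 = 1.76 minutes

1.76 minutes


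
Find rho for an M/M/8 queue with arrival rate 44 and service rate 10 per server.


rho = lambda/(c*mu) = 44/(8*10) = 0.55

0.55


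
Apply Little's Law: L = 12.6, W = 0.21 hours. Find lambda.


lambda = L / W = 12.6 / 0.21 = 60.0 per hour

60.0 per hour


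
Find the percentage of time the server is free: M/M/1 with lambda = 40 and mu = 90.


Idle fraction = (1 - rho) * 100 = (1 - 40/90) * 100 = 55.6%

55.6%


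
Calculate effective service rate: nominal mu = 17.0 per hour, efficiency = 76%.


Effective rate = mu * efficiency = 17.0 * 0.76 = 12.92 per hour

12.92 per hour


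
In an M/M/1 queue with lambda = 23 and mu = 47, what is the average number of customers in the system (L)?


rho = 23/47; L = rho/(1-rho) = 0.96

0.96


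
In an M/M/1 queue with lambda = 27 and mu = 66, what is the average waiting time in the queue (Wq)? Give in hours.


rho = 27/66; Wq = rho/(mu - lambda) = 0.0105 hours

0.0105 hours


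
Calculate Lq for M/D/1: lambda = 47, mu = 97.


M/D/1: Lq = rho^2 / (2*(1-rho)) where rho = 47/97; Lq = 0.23

0.23


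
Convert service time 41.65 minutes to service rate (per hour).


mu = 60 / avg_service_time = 60 / 41.65 = 1.44 per hour

1.44 per hour


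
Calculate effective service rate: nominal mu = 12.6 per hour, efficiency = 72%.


Effective rate = mu * efficiency = 12.6 * 0.72 = 9.07 per hour

9.07 per hour


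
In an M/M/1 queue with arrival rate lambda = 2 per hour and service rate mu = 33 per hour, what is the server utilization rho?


rho = lambda/mu = 2/33 = 0.0606

0.0606


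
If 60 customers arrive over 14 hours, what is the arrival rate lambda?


lambda = total arrivals / time = 60 / 14 = 4.29 per hour

4.29 per hour


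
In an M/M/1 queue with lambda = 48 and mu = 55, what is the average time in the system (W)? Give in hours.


W = 1/(mu - lambda) = 1/(55 - 48) = 0.1429 hours

0.1429 hours


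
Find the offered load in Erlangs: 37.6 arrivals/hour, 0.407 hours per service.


Offered load a = lambda * E[S] = 37.6 * 0.407 = 15.3 Erlangs

15.3 Erlangs


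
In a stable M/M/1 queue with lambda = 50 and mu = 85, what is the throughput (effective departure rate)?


For a stable queue (lambda < mu), throughput = lambda = 50 per hour

50 per hour


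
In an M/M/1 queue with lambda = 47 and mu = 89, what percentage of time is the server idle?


Idle fraction = (1 - rho) * 100 = (1 - 47/89) * 100 = 47.2%

47.2%


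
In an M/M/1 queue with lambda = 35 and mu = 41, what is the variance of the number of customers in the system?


rho = 35/41; Var(N) = rho/(1-rho)^2 = 39.86

39.86


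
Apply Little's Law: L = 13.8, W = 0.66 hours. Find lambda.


lambda = L / W = 13.8 / 0.66 = 20.91 per hour

20.91 per hour


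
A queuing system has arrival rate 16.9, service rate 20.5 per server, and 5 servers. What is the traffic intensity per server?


rho = lambda / (c * mu) = 16.9 / (5 * 20.5) = 0.1649

0.1649


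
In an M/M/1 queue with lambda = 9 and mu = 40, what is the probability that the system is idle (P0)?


P0 = 1 - rho = 1 - 9/40 = 0.775

0.775


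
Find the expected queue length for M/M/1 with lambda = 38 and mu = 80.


rho = 38/80; Lq = rho^2/(1-rho) = 0.43

0.43


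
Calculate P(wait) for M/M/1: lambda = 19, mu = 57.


P(wait) = rho = lambda/mu = 19/57 = 0.3333

0.3333


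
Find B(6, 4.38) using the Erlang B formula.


B(N,A) = (A^N/N!) / sum(A^k/k!, k=0..N) with N=6, A=4.38 = 0.1452

0.1452


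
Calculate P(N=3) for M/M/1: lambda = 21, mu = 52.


rho = 21/52; P(n) = (1-rho)*rho^n = (1-21/52)*(21/52)^3 = 0.0393

0.0393


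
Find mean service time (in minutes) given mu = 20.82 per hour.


Mean service time = 60/mu = 60/20.82 = 2.88 minutes

2.88 minutes


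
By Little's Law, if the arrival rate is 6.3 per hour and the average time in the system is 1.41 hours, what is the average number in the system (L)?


L = lambda * W = 6.3 * 1.41 = 8.88

8.88


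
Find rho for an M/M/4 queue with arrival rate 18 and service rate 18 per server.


rho = lambda/(c*mu) = 18/(4*18) = 0.25

0.25


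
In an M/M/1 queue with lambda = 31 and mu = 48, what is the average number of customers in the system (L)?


rho = 31/48; L = rho/(1-rho) = 1.82

1.82


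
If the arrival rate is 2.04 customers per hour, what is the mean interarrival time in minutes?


Mean interarrival time = 60/lambda = 60/2.04 = 29.41 minutes

29.41 minutes


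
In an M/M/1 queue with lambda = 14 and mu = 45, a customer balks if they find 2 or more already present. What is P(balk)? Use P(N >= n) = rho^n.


P(N >= 2) = rho^2 = (14/45)^2 = 0.0968

0.0968


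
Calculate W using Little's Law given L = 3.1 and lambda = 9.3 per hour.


W = L / lambda = 3.1 / 9.3 = 0.3333 hours

0.3333 hours


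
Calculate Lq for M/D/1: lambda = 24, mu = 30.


M/D/1: Lq = rho^2 / (2*(1-rho)) where rho = 24/30; Lq = 1.6

1.6


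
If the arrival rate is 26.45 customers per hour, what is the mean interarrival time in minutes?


Mean interarrival time = 60/lambda = 60/26.45 = 2.27 minutes

2.27 minutes


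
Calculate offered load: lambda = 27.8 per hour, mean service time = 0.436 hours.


Offered load a = lambda * E[S] = 27.8 * 0.436 = 12.12 Erlangs

12.12 Erlangs


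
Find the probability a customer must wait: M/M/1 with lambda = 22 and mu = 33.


P(wait) = rho = lambda/mu = 22/33 = 0.6667

0.6667


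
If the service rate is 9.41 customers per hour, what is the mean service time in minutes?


Mean service time = 60/mu = 60/9.41 = 6.38 minutes

6.38 minutes


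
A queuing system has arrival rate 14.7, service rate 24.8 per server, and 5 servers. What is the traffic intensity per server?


rho = lambda / (c * mu) = 14.7 / (5 * 24.8) = 0.1185

0.1185


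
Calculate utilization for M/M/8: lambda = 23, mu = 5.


rho = lambda/(c*mu) = 23/(8*5) = 0.575

0.575


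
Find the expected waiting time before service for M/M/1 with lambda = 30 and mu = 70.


rho = 30/70; Wq = rho/(mu - lambda) = 0.0107 hours

0.0107 hours


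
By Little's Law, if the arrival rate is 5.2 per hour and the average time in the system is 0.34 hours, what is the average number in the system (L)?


L = lambda * W = 5.2 * 0.34 = 1.77

1.77


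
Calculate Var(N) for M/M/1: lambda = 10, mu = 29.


rho = 10/29; Var(N) = rho/(1-rho)^2 = 0.8

0.8


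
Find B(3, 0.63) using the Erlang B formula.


B(N,A) = (A^N/N!) / sum(A^k/k!, k=0..N) with N=3, A=0.63 = 0.0223

0.0223


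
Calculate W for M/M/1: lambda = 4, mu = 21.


W = 1/(mu - lambda) = 1/(21 - 4) = 0.0588 hours

0.0588 hours


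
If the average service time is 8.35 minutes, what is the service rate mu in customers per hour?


mu = 60 / avg_service_time = 60 / 8.35 = 7.19 per hour

7.19 per hour


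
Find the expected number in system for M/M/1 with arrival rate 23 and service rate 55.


rho = 23/55; L = rho/(1-rho) = 0.72

0.72


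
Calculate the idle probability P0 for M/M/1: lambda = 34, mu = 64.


P0 = 1 - rho = 1 - 34/64 = 0.4688

0.4688


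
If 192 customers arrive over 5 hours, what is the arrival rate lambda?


lambda = total arrivals / time = 192 / 5 = 38.4 per hour

38.4 per hour


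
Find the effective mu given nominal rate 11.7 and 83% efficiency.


Effective rate = mu * efficiency = 11.7 * 0.83 = 9.71 per hour

9.71 per hour


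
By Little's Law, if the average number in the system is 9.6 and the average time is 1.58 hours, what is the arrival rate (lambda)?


lambda = L / W = 9.6 / 1.58 = 6.08 per hour

6.08 per hour


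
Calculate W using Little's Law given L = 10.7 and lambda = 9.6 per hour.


W = L / lambda = 10.7 / 9.6 = 1.1146 hours

1.1146 hours


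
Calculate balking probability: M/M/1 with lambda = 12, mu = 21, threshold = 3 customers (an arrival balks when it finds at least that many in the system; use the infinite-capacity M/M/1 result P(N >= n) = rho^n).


P(N >= 3) = rho^3 = (12/21)^3 = 0.1866

0.1866


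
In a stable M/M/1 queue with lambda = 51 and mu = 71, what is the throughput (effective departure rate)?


For a stable queue (lambda < mu), throughput = lambda = 51 per hour

51 per hour


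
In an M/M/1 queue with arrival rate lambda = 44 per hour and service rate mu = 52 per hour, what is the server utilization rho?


rho = lambda/mu = 44/52 = 0.8462

0.8462


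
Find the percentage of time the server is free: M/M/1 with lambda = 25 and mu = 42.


Idle fraction = (1 - rho) * 100 = (1 - 25/42) * 100 = 40.5%

40.5%


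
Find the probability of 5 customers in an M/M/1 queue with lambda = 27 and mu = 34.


rho = 27/34; P(n) = (1-rho)*rho^n = (1-27/34)*(27/34)^5 = 0.065

0.065


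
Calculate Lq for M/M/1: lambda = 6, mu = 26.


rho = 6/26; Lq = rho^2/(1-rho) = 0.07

0.07


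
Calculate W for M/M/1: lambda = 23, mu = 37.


W = 1/(mu - lambda) = 1/(37 - 23) = 0.0714 hours

0.0714 hours


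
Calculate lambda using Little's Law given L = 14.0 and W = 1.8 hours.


lambda = L / W = 14.0 / 1.8 = 7.78 per hour

7.78 per hour


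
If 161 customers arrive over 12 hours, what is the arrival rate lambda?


lambda = total arrivals / time = 161 / 12 = 13.42 per hour

13.42 per hour


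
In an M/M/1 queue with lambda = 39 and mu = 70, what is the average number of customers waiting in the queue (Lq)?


rho = 39/70; Lq = rho^2/(1-rho) = 0.7

0.7


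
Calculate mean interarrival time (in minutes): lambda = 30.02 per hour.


Mean interarrival time = 60/lambda = 60/30.02 = 2.0 minutes

2.0 minutes


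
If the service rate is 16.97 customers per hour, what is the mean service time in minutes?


Mean service time = 60/mu = 60/16.97 = 3.54 minutes

3.54 minutes


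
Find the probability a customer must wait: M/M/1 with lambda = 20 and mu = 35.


P(wait) = rho = lambda/mu = 20/35 = 0.5714

0.5714


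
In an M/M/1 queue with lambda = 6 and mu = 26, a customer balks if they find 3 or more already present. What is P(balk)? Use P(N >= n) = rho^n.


P(N >= 3) = rho^3 = (6/26)^3 = 0.0123

0.0123


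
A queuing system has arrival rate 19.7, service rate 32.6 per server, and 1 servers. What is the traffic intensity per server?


rho = lambda / (c * mu) = 19.7 / (1 * 32.6) = 0.6043

0.6043


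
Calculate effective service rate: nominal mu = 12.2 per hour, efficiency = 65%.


Effective rate = mu * efficiency = 12.2 * 0.65 = 7.93 per hour

7.93 per hour


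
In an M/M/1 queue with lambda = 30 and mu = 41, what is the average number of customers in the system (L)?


rho = 30/41; L = rho/(1-rho) = 2.73

2.73


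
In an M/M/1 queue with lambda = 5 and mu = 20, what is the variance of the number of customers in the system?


rho = 5/20; Var(N) = rho/(1-rho)^2 = 0.44

0.44


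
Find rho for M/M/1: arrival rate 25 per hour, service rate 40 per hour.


rho = lambda/mu = 25/40 = 0.625

0.625


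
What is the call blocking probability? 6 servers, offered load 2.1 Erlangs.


B(N,A) = (A^N/N!) / sum(A^k/k!, k=0..N) with N=6, A=2.1 = 0.0147

0.0147


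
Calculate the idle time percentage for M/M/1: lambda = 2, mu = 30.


Idle fraction = (1 - rho) * 100 = (1 - 2/30) * 100 = 93.3%

93.3%


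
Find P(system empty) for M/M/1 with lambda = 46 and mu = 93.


P0 = 1 - rho = 1 - 46/93 = 0.5054

0.5054


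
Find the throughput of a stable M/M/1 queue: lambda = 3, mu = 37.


For a stable queue (lambda < mu), throughput = lambda = 3 per hour

3 per hour


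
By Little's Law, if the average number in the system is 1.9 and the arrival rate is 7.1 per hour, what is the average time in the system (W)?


W = L / lambda = 1.9 / 7.1 = 0.2676 hours

0.2676 hours


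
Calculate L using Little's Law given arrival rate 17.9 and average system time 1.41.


L = lambda * W = 17.9 * 1.41 = 25.24

25.24


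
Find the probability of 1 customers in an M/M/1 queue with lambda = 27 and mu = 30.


rho = 27/30; P(n) = (1-rho)*rho^n = (1-27/30)*(27/30)^1 = 0.09

0.09


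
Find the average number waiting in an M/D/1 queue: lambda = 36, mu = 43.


M/D/1: Lq = rho^2 / (2*(1-rho)) where rho = 36/43; Lq = 2.15

2.15


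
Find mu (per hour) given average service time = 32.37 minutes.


mu = 60 / avg_service_time = 60 / 32.37 = 1.85 per hour

1.85 per hour


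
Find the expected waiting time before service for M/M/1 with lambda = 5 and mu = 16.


rho = 5/16; Wq = rho/(mu - lambda) = 0.0284 hours

0.0284 hours


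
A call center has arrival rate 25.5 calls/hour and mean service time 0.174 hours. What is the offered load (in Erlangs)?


Offered load a = lambda * E[S] = 25.5 * 0.174 = 4.44 Erlangs

4.44 Erlangs


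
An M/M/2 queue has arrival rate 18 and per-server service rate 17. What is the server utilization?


rho = lambda/(c*mu) = 18/(2*17) = 0.5294

0.5294


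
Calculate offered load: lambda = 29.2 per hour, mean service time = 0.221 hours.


Offered load a = lambda * E[S] = 29.2 * 0.221 = 6.45 Erlangs

6.45 Erlangs


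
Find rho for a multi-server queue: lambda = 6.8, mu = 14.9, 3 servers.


rho = lambda / (c * mu) = 6.8 / (3 * 14.9) = 0.1521

0.1521


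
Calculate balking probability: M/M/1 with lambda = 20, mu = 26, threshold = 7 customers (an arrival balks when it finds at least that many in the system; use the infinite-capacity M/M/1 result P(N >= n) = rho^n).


P(N >= 7) = rho^7 = (20/26)^7 = 0.1594

0.1594


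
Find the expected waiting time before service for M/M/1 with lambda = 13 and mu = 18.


rho = 13/18; Wq = rho/(mu - lambda) = 0.1444 hours

0.1444 hours


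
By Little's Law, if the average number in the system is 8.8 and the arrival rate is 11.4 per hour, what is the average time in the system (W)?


W = L / lambda = 8.8 / 11.4 = 0.7719 hours

0.7719 hours


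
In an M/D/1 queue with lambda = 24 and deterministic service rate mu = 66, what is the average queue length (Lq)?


M/D/1: Lq = rho^2 / (2*(1-rho)) where rho = 24/66; Lq = 0.1

0.1


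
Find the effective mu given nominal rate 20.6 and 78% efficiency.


Effective rate = mu * efficiency = 20.6 * 0.78 = 16.07 per hour

16.07 per hour


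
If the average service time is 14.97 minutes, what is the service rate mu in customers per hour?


mu = 60 / avg_service_time = 60 / 14.97 = 4.01 per hour

4.01 per hour


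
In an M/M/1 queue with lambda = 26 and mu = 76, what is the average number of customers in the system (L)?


rho = 26/76; L = rho/(1-rho) = 0.52

0.52


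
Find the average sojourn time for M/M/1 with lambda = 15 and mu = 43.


W = 1/(mu - lambda) = 1/(43 - 15) = 0.0357 hours

0.0357 hours


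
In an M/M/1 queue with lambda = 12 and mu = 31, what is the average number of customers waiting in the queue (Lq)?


rho = 12/31; Lq = rho^2/(1-rho) = 0.24

0.24


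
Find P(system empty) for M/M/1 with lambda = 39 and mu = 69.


P0 = 1 - rho = 1 - 39/69 = 0.4348

0.4348


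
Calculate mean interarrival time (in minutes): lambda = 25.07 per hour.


Mean interarrival time = 60/lambda = 60/25.07 = 2.39 minutes

2.39 minutes


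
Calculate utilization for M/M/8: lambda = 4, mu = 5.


rho = lambda/(c*mu) = 4/(8*5) = 0.1

0.1


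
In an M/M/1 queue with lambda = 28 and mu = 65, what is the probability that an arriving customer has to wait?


P(wait) = rho = lambda/mu = 28/65 = 0.4308

0.4308


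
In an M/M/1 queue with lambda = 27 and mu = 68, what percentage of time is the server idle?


Idle fraction = (1 - rho) * 100 = (1 - 27/68) * 100 = 60.3%

60.3%


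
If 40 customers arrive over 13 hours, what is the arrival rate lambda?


lambda = total arrivals / time = 40 / 13 = 3.08 per hour

3.08 per hour


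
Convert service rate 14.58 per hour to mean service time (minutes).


Mean service time = 60/mu = 60/14.58 = 4.12 minutes

4.12 minutes


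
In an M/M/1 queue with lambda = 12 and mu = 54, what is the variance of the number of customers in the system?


rho = 12/54; Var(N) = rho/(1-rho)^2 = 0.37

0.37


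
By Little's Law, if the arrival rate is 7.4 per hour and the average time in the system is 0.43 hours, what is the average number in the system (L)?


L = lambda * W = 7.4 * 0.43 = 3.18

3.18


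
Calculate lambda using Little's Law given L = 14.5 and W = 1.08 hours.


lambda = L / W = 14.5 / 1.08 = 13.43 per hour

13.43 per hour


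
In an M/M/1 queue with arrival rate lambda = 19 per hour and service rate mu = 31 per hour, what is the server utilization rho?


rho = lambda/mu = 19/31 = 0.6129

0.6129


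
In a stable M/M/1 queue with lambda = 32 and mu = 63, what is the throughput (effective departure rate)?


For a stable queue (lambda < mu), throughput = lambda = 32 per hour

32 per hour


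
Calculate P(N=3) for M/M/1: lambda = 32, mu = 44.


rho = 32/44; P(n) = (1-rho)*rho^n = (1-32/44)*(32/44)^3 = 0.1049

0.1049


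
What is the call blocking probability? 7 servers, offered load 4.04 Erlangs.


B(N,A) = (A^N/N!) / sum(A^k/k!, k=0..N) with N=7, A=4.04 = 0.0648

0.0648


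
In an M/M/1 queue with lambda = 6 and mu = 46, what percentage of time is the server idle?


Idle fraction = (1 - rho) * 100 = (1 - 6/46) * 100 = 87.0%

87.0%


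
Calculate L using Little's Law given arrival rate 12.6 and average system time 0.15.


L = lambda * W = 12.6 * 0.15 = 1.89

1.89


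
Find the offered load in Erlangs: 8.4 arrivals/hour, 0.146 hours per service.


Offered load a = lambda * E[S] = 8.4 * 0.146 = 1.23 Erlangs

1.23 Erlangs


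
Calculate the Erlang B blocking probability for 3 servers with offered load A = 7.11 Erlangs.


B(N,A) = (A^N/N!) / sum(A^k/k!, k=0..N) with N=3, A=7.11 = 0.6421

0.6421


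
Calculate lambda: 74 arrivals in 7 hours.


lambda = total arrivals / time = 74 / 7 = 10.57 per hour

10.57 per hour


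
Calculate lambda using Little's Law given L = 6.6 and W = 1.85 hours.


lambda = L / W = 6.6 / 1.85 = 3.57 per hour

3.57 per hour


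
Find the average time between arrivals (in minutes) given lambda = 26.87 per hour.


Mean interarrival time = 60/lambda = 60/26.87 = 2.23 minutes

2.23 minutes


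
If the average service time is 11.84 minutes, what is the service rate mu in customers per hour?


mu = 60 / avg_service_time = 60 / 11.84 = 5.07 per hour

5.07 per hour


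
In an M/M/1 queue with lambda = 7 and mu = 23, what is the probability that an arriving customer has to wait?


P(wait) = rho = lambda/mu = 7/23 = 0.3043

0.3043


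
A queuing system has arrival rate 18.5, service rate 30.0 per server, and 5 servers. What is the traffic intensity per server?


rho = lambda / (c * mu) = 18.5 / (5 * 30.0) = 0.1233

0.1233
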